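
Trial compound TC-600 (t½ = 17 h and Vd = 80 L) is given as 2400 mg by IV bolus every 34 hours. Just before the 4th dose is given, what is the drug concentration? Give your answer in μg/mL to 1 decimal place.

f = (1/2)^(τ/t½) = (1/2)^(34/17) ≈ 0.2500.
C₀ = D/Vd = 2400/80 ≈ 30.000 μg/mL.
Before the 4th dose, 3 doses have been given. Superposition: Cmin = C₀·(f + f² + … + f^3).
≈ 30.000 × (0.2500 + 0.0625 + 0.0156) ≈ 30.000 × 0.3281 ≈ 9.843 μg/mL.

9.8 μg/mL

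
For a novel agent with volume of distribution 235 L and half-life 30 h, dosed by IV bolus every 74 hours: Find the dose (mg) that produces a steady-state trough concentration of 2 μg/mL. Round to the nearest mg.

τ/t½ = 74/30 ≈ 2.4667, so f = (1/2)^(74/30) ≈ 0.180909.
Cmin,ss = (D/Vd)·f/(1−f), so D = Cmin,ss·Vd·(1−f)/f.
D = 2 × 235 × (1−f)/f ≈ 2 × 235 × 4.52764 ≈ 2127.99 mg.

2128 mg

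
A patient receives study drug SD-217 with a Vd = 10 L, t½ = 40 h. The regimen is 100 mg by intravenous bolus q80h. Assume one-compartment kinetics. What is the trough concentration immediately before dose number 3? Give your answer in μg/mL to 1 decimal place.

3.1 μg/mL

f = (1/2)^(τ/t½) = (1/2)^(80/40) ≈ 0.2500.
C₀ = D/Vd = 100/10 ≈ 10.000 μg/mL.
Before the 3rd dose, 2 doses have been given. Superposition: Cmin = C₀·(f + f²).
≈ 10.000 × (0.2500 + 0.0625) ≈ 10.000 × 0.3125 ≈ 3.125 μg/mL.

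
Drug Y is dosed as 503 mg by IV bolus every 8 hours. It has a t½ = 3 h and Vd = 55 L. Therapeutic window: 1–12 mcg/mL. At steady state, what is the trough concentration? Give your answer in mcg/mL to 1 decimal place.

1.7 mcg/mL

k = ln2/t½ = ln2/3 ≈ 0.231049 h⁻¹; fraction remaining f = e^(−kτ) = e^(−0.231049×8) ≈ 0.1575.
Accumulation ratio R = 1/(1 − f) ≈ 1/0.8425 ≈ 1.1869.
Each bolus raises the concentration by D/Vd = 503/55 ≈ 9.145 mcg/mL.
Cmax,ss = C₀/(1 − f) ≈ 9.145/0.8425 ≈ 10.855 mcg/mL.
One interval later, Cmin,ss = Cmax,ss·e^(−kτ) ≈ 10.855 × 0.1575 ≈ 1.710 mcg/mL.
Trough 1.7 mcg/mL vs MEC 1 mcg/mL: adequate.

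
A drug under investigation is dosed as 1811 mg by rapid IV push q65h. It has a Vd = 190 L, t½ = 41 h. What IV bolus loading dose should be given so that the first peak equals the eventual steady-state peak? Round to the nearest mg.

2716 mg

f = (1/2)^(65/41) ≈ 0.333240; accumulation ratio R = 1/(1−f) ≈ 1.49979.
Loading dose to hit Cmax,ss on first dose: D_load = D_maint·R ≈ 1811 × 1.49979 ≈ 2716.12 mg.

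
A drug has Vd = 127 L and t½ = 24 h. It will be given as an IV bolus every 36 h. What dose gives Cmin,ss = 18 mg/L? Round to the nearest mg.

4180 mg

τ/t½ = 36/24 ≈ 1.5, so f = (1/2)^(36/24) ≈ 0.353553.
Cmin,ss = (D/Vd)·f/(1−f), so D = Cmin,ss·Vd·(1−f)/f.
D = 18 × 127 × (1−f)/f ≈ 18 × 127 × 1.82843 ≈ 4179.79 mg.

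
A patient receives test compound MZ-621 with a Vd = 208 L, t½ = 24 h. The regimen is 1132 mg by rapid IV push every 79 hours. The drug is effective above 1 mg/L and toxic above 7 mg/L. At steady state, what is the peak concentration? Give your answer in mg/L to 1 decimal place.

Over one 79-h interval, 79/24 ≈ 3.2917 half-lives elapse, leaving f ≈ 0.1021 of each dose.
Accumulation ratio R = 1/(1 − f) ≈ 1/0.8979 ≈ 1.1137.
Single-dose peak C₀ = D/Vd = 1132/208 ≈ 5.442 mg/L.
Steady-state peak Cmax,ss = C₀·R ≈ 5.442 × 1.1137 ≈ 6.061 mg/L.
Peak 6.1 mg/L vs MTC 7 mg/L: below toxic threshold.

6.1 mg/L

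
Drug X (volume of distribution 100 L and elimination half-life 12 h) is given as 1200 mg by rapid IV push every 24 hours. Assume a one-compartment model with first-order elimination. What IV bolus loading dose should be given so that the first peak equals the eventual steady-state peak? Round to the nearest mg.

f = (1/2)^(24/12) ≈ 0.250000; accumulation ratio R = 1/(1−f) ≈ 1.33333.
Loading dose to hit Cmax,ss on first dose: D_load = D_maint·R ≈ 1200 × 1.33333 ≈ 1600.00 mg.

1600 mg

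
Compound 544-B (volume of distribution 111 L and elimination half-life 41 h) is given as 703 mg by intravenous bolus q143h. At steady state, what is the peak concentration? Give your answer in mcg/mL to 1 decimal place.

τ/t½ = 143/41 ≈ 3.4878, so fraction remaining f = (1/2)^(143/41) ≈ 0.0891.
Accumulation ratio R = 1/(1 − f) ≈ 1/0.9109 ≈ 1.0978.
Each bolus raises the concentration by D/Vd = 703/111 ≈ 6.333 mcg/mL.
Cmax,ss = C₀/(1 − f) ≈ 6.333/0.9109 ≈ 6.952 mcg/mL.

7.0 mcg/mL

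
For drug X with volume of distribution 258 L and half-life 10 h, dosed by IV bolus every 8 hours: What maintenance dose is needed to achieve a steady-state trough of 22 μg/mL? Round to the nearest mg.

4206 mg

τ/t½ = 8/10 ≈ 0.8, so f = (1/2)^(8/10) ≈ 0.574349.
Cmin,ss = (D/Vd)·f/(1−f), so D = Cmin,ss·Vd·(1−f)/f.
D = 22 × 258 × (1−f)/f ≈ 22 × 258 × 0.74110 ≈ 4206.48 mg.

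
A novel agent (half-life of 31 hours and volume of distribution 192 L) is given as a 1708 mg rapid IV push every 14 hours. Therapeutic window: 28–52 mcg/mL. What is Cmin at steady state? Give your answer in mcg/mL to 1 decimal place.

24.2 mcg/mL

τ/t½ = 14/31 ≈ 0.45161, so fraction remaining f = (1/2)^(14/31) ≈ 0.7312.
Each bolus raises the concentration by D/Vd = 1708/192 ≈ 8.896 mcg/mL.
Steady-state trough Cmin,ss = C₀·f/(1−f) ≈ 8.896 × 0.7312/0.2688 ≈ 24.199 mcg/mL.
Trough 24.2 mcg/mL vs MEC 28 mcg/mL: subtherapeutic.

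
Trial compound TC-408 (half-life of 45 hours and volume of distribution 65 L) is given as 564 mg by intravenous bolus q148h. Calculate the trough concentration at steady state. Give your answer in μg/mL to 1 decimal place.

1.0 μg/mL

k = ln2/t½ = ln2/45 ≈ 0.015403 h⁻¹; fraction remaining f = e^(−kτ) = e^(−0.015403×148) ≈ 0.1023.
At steady state, accumulation factor R = 1/(1 − e^(−kτ)) ≈ 1.1140.
Single-dose peak C₀ = D/Vd = 564/65 ≈ 8.677 μg/mL.
Cmax,ss = C₀/(1 − f) ≈ 8.677/0.8977 ≈ 9.666 μg/mL.
Steady-state trough Cmin,ss = Cmax,ss·f ≈ 9.666 × 0.1023 ≈ 0.989 μg/mL.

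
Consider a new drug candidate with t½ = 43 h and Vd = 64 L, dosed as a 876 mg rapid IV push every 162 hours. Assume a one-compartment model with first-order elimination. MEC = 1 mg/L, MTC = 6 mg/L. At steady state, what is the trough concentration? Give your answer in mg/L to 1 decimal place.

τ/t½ = 162/43 ≈ 3.7674, so fraction remaining f = (1/2)^(162/43) ≈ 0.0734.
Accumulation ratio R = 1/(1 − f) ≈ 1/0.9266 ≈ 1.0792.
Single-dose peak C₀ = D/Vd = 876/64 ≈ 13.688 mg/L.
Steady-state peak Cmax,ss = C₀·R ≈ 13.688 × 1.0792 ≈ 14.772 mg/L.
One interval later, Cmin,ss = Cmax,ss·e^(−kτ) ≈ 14.772 × 0.0734 ≈ 1.084 mg/L.
Trough 1.1 mg/L vs MEC 1 mg/L: adequate.

1.1 mg/L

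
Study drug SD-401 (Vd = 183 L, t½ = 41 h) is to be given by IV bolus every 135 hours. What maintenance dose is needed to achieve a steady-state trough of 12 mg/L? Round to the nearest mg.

τ/t½ = 135/41 ≈ 3.2927, so f = (1/2)^(135/41) ≈ 0.102048.
Cmin,ss = (D/Vd)·f/(1−f), so D = Cmin,ss·Vd·(1−f)/f.
D = 12 × 183 × (1−f)/f ≈ 12 × 183 × 8.79931 ≈ 19323.28 mg.

19323 mg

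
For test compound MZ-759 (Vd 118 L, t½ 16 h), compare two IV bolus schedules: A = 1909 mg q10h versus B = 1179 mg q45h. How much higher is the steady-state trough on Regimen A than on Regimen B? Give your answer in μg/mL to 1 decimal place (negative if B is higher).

Regimen A: f = (1/2)^(10/16) ≈ 0.6484; Cmin,ss = (1909/118)·f/(1−f) ≈ 29.834 μg/mL.
Regimen B: f = (1/2)^(45/16) ≈ 0.1423; Cmin,ss = (1179/118)·f/(1−f) ≈ 1.658 μg/mL.
Difference ≈ 29.834 − 1.658 ≈ 28.176 μg/mL.

28.2 μg/mL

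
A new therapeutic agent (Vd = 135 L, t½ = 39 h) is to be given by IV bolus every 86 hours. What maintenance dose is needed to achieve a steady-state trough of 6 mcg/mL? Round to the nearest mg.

2925 mg

τ/t½ = 86/39 ≈ 2.2051, so f = (1/2)^(86/39) ≈ 0.216865.
Cmin,ss = (D/Vd)·f/(1−f), so D = Cmin,ss·Vd·(1−f)/f.
D = 6 × 135 × (1−f)/f ≈ 6 × 135 × 3.61116 ≈ 2925.04 mg.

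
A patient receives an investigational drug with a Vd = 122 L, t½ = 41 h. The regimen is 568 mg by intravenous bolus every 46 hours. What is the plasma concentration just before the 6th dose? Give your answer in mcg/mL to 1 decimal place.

f = (1/2)^(τ/t½) = (1/2)^(46/41) ≈ 0.4595.
C₀ = D/Vd = 568/122 ≈ 4.656 mcg/mL.
Before the 6th dose, 5 doses have been given. Superposition: Cmin = C₀·(f + f² + … + f^5).
≈ 4.656 × (0.4595 + 0.2111 + 0.0970 + 0.0446 + 0.0205) ≈ 4.656 × 0.8327 ≈ 3.877 mcg/mL.

3.9 mcg/mL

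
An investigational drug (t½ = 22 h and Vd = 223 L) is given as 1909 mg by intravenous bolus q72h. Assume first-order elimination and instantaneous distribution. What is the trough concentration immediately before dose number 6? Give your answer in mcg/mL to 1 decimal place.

f = (1/2)^(τ/t½) = (1/2)^(72/22) ≈ 0.1035.
C₀ = D/Vd = 1909/223 ≈ 8.561 mcg/mL.
Before the 6th dose, 5 doses have been given. Superposition: Cmin = C₀·(f + f² + … + f^5).
≈ 8.561 × (0.1035 + 0.0107 + 0.0011 + 0.0001 + 0.0000) ≈ 8.561 × 0.1154 ≈ 0.988 mcg/mL.

1.0 mcg/mL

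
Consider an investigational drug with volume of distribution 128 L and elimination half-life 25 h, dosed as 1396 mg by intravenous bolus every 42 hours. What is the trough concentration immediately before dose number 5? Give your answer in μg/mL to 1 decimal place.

4.9 μg/mL

f = (1/2)^(τ/t½) = (1/2)^(42/25) ≈ 0.3121.
C₀ = D/Vd = 1396/128 ≈ 10.906 μg/mL.
Before the 5th dose, 4 doses have been given. Superposition: Cmin = C₀·(f + f² + … + f^4).
≈ 10.906 × (0.3121 + 0.0974 + 0.0304 + 0.0095) ≈ 10.906 × 0.4494 ≈ 4.901 μg/mL.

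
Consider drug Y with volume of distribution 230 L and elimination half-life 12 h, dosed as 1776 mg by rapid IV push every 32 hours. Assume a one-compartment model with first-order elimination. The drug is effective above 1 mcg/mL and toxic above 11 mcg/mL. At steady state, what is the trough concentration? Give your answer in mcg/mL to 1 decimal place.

Over one 32-h interval, 32/12 ≈ 2.6667 half-lives elapse, leaving f ≈ 0.1575 of each dose.
Each bolus raises the concentration by D/Vd = 1776/230 ≈ 7.722 mcg/mL.
Steady-state trough Cmin,ss = C₀·f/(1−f) ≈ 7.722 × 0.1575/0.8425 ≈ 1.444 mcg/mL.
Trough 1.4 mcg/mL vs MEC 1 mcg/mL: adequate.

1.4 mcg/mL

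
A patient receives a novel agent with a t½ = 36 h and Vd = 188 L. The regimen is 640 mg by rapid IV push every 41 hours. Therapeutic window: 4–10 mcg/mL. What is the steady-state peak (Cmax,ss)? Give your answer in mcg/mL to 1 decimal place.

k = ln2/t½ = ln2/36 ≈ 0.019254 h⁻¹; fraction remaining f = e^(−kτ) = e^(−0.019254×41) ≈ 0.4541.
Accumulation ratio R = 1/(1 − f) ≈ 1/0.5459 ≈ 1.8318.
Each bolus raises the concentration by D/Vd = 640/188 ≈ 3.404 mcg/mL.
Steady-state peak Cmax,ss = C₀·R ≈ 3.404 × 1.8318 ≈ 6.235 mcg/mL.
Peak 6.2 mcg/mL vs MTC 10 mcg/mL: below toxic threshold.

6.2 mcg/mL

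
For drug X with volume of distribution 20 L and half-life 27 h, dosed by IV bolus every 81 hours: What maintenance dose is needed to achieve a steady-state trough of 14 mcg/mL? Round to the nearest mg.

1960 mg

τ/t½ = 81/27 ≈ 3, so f = (1/2)^(81/27) ≈ 0.125000.
Cmin,ss = (D/Vd)·f/(1−f), so D = Cmin,ss·Vd·(1−f)/f.
D = 14 × 20 × (1−f)/f ≈ 14 × 20 × 7.00000 ≈ 1960.00 mg.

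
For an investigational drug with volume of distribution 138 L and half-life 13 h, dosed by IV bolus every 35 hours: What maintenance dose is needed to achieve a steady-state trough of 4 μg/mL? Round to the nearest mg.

3016 mg

τ/t½ = 35/13 ≈ 2.6923, so f = (1/2)^(35/13) ≈ 0.154716.
Cmin,ss = (D/Vd)·f/(1−f), so D = Cmin,ss·Vd·(1−f)/f.
D = 4 × 138 × (1−f)/f ≈ 4 × 138 × 5.46346 ≈ 3015.83 mg.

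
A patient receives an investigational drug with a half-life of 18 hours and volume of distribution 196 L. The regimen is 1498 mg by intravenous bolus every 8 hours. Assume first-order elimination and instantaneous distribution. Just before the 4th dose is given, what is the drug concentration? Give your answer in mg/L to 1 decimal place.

12.8 mg/L

f = (1/2)^(τ/t½) = (1/2)^(8/18) ≈ 0.7349.
C₀ = D/Vd = 1498/196 ≈ 7.643 mg/L.
Before the 4th dose, 3 doses have been given. Superposition: Cmin = C₀·(f + f² + … + f^3).
≈ 7.643 × (0.7349 + 0.5401 + 0.3969) ≈ 7.643 × 1.6719 ≈ 12.778 mg/L.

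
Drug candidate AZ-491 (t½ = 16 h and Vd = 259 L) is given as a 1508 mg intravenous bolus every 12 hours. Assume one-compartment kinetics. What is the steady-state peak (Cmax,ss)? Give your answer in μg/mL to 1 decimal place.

14.4 μg/mL

Over one 12-h interval, 12/16 ≈ 0.75 half-lives elapse, leaving f ≈ 0.5946 of each dose.
Accumulation ratio R = 1/(1 − f) ≈ 1/0.4054 ≈ 2.4667.
Each bolus raises the concentration by D/Vd = 1508/259 ≈ 5.822 μg/mL.
Steady-state peak Cmax,ss = C₀·R ≈ 5.822 × 2.4667 ≈ 14.361 μg/mL.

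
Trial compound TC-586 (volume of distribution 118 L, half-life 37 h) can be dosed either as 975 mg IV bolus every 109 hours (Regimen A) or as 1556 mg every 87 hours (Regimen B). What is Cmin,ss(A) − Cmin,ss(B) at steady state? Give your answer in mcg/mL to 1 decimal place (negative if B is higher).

-2.0 mcg/mL

Regimen A: f = (1/2)^(109/37) ≈ 0.1298; Cmin,ss = (975/118)·f/(1−f) ≈ 1.232 mcg/mL.
Regimen B: f = (1/2)^(87/37) ≈ 0.1960; Cmin,ss = (1556/118)·f/(1−f) ≈ 3.215 mcg/mL.
Difference ≈ 1.232 − 3.215 ≈ -1.983 mcg/mL.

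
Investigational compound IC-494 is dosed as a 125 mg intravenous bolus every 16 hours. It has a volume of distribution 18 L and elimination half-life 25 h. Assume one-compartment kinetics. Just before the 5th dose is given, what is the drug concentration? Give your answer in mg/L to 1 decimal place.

f = (1/2)^(τ/t½) = (1/2)^(16/25) ≈ 0.6417.
C₀ = D/Vd = 125/18 ≈ 6.944 mg/L.
Before the 5th dose, 4 doses have been given. Superposition: Cmin = C₀·(f + f² + … + f^4).
≈ 6.944 × (0.6417 + 0.4118 + 0.2642 + 0.1696) ≈ 6.944 × 1.4873 ≈ 10.328 mg/L.

10.3 mg/L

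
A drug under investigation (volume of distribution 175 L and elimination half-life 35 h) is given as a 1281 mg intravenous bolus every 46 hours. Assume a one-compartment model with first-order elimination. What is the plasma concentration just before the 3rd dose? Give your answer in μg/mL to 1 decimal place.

f = (1/2)^(τ/t½) = (1/2)^(46/35) ≈ 0.4021.
C₀ = D/Vd = 1281/175 ≈ 7.320 μg/mL.
Before the 3rd dose, 2 doses have been given. Superposition: Cmin = C₀·(f + f²).
≈ 7.320 × (0.4021 + 0.1617) ≈ 7.320 × 0.5638 ≈ 4.127 μg/mL.

4.1 μg/mL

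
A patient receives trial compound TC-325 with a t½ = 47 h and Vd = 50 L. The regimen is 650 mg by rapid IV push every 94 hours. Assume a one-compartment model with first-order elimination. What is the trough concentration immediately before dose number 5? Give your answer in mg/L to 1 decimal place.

f = (1/2)^(τ/t½) = (1/2)^(94/47) ≈ 0.2500.
C₀ = D/Vd = 650/50 ≈ 13.000 mg/L.
Before the 5th dose, 4 doses have been given. Superposition: Cmin = C₀·(f + f² + … + f^4).
≈ 13.000 × (0.2500 + 0.0625 + 0.0156 + 0.0039) ≈ 13.000 × 0.3320 ≈ 4.316 mg/L.

4.3 mg/L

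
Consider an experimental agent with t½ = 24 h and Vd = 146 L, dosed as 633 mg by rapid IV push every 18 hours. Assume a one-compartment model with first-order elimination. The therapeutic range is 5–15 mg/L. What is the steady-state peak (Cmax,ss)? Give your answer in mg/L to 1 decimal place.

10.7 mg/L

τ/t½ = 18/24 ≈ 0.75, so fraction remaining f = (1/2)^(18/24) ≈ 0.5946.
Accumulation ratio R = 1/(1 − f) ≈ 1/0.4054 ≈ 2.4667.
Single-dose peak C₀ = D/Vd = 633/146 ≈ 4.336 mg/L.
Steady-state peak Cmax,ss = C₀·R ≈ 4.336 × 2.4667 ≈ 10.696 mg/L.
Peak 10.7 mg/L vs MTC 15 mg/L: below toxic threshold.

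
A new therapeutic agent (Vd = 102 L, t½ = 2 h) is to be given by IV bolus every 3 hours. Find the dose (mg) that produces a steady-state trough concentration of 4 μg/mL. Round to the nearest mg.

746 mg

τ/t½ = 3/2 ≈ 1.5, so f = (1/2)^(3/2) ≈ 0.353553.
Cmin,ss = (D/Vd)·f/(1−f), so D = Cmin,ss·Vd·(1−f)/f.
D = 4 × 102 × (1−f)/f ≈ 4 × 102 × 1.82843 ≈ 746.00 mg.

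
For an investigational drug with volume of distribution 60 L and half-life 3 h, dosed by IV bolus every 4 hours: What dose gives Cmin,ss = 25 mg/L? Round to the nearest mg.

2280 mg

τ/t½ = 4/3 ≈ 1.3333, so f = (1/2)^(4/3) ≈ 0.396850.
Cmin,ss = (D/Vd)·f/(1−f), so D = Cmin,ss·Vd·(1−f)/f.
D = 25 × 60 × (1−f)/f ≈ 25 × 60 × 1.51984 ≈ 2279.76 mg.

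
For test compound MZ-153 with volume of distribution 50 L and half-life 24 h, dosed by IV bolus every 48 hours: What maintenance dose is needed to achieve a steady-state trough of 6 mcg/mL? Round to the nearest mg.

τ/t½ = 48/24 ≈ 2, so f = (1/2)^(48/24) ≈ 0.250000.
Cmin,ss = (D/Vd)·f/(1−f), so D = Cmin,ss·Vd·(1−f)/f.
D = 6 × 50 × (1−f)/f ≈ 6 × 50 × 3.00000 ≈ 900.00 mg.

900 mg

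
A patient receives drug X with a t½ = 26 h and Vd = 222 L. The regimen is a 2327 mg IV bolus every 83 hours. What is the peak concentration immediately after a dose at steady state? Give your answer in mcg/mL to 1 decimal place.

11.8 mcg/mL

τ/t½ = 83/26 ≈ 3.1923, so fraction remaining f = (1/2)^(83/26) ≈ 0.1094.
Accumulation ratio R = 1/(1 − f) ≈ 1/0.8906 ≈ 1.1228.
Single-dose peak C₀ = D/Vd = 2327/222 ≈ 10.482 mcg/mL.
Steady-state peak Cmax,ss = C₀·R ≈ 10.482 × 1.1228 ≈ 11.769 mcg/mL.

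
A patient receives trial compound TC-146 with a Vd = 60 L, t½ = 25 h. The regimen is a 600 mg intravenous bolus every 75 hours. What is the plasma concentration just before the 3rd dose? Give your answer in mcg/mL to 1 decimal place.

f = (1/2)^(τ/t½) = (1/2)^(75/25) ≈ 0.1250.
C₀ = D/Vd = 600/60 ≈ 10.000 mcg/mL.
Before the 3rd dose, 2 doses have been given. Superposition: Cmin = C₀·(f + f²).
≈ 10.000 × (0.1250 + 0.0156) ≈ 10.000 × 0.1406 ≈ 1.406 mcg/mL.

1.4 mcg/mL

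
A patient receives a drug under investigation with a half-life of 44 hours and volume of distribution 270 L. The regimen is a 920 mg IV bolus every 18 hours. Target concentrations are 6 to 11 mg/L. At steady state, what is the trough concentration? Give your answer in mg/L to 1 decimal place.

10.4 mg/L

Over one 18-h interval, 18/44 ≈ 0.40909 half-lives elapse, leaving f ≈ 0.7531 of each dose.
At steady state, accumulation factor R = 1/(1 − e^(−kτ)) ≈ 4.0502.
Single-dose peak C₀ = D/Vd = 920/270 ≈ 3.407 mg/L.
Cmax,ss = C₀/(1 − f) ≈ 3.407/0.2469 ≈ 13.799 mg/L.
Steady-state trough Cmin,ss = Cmax,ss·f ≈ 13.799 × 0.7531 ≈ 10.392 mg/L.
Trough 10.4 mg/L vs MEC 6 mg/L: adequate.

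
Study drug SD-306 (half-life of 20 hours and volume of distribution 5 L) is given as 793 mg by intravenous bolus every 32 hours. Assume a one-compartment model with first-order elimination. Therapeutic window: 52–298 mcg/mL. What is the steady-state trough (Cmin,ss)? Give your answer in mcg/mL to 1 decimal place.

Over one 32-h interval, 32/20 ≈ 1.6 half-lives elapse, leaving f ≈ 0.3299 of each dose.
Each bolus raises the concentration by D/Vd = 793/5 ≈ 158.600 mcg/mL.
Steady-state trough Cmin,ss = C₀·f/(1−f) ≈ 158.600 × 0.3299/0.6701 ≈ 78.081 mcg/mL.
Trough 78.1 mcg/mL vs MEC 52 mcg/mL: adequate.

78.1 mcg/mL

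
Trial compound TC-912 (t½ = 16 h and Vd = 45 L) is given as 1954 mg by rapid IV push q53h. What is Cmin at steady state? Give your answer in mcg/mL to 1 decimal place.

Over one 53-h interval, 53/16 ≈ 3.3125 half-lives elapse, leaving f ≈ 0.1007 of each dose.
Accumulation ratio R = 1/(1 − f) ≈ 1/0.8993 ≈ 1.1120.
Each bolus raises the concentration by D/Vd = 1954/45 ≈ 43.422 mcg/mL.
Steady-state peak Cmax,ss = C₀·R ≈ 43.422 × 1.1120 ≈ 48.285 mcg/mL.
Steady-state trough Cmin,ss = Cmax,ss·f ≈ 48.285 × 0.1007 ≈ 4.862 mcg/mL.

4.9 mcg/mL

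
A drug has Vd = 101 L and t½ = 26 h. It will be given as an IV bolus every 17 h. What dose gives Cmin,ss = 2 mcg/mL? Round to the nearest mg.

116 mg

τ/t½ = 17/26 ≈ 0.65385, so f = (1/2)^(17/26) ≈ 0.635584.
Cmin,ss = (D/Vd)·f/(1−f), so D = Cmin,ss·Vd·(1−f)/f.
D = 2 × 101 × (1−f)/f ≈ 2 × 101 × 0.57336 ≈ 115.82 mg.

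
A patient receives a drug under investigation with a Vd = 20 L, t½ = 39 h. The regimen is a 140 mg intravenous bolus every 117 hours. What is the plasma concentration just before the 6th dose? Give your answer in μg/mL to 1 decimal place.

1.0 μg/mL

f = (1/2)^(τ/t½) = (1/2)^(117/39) ≈ 0.1250.
C₀ = D/Vd = 140/20 ≈ 7.000 μg/mL.
Before the 6th dose, 5 doses have been given. Superposition: Cmin = C₀·(f + f² + … + f^5).
≈ 7.000 × (0.1250 + 0.0156 + 0.0020 + 0.0002 + 0.0000) ≈ 7.000 × 0.1428 ≈ 1.000 μg/mL.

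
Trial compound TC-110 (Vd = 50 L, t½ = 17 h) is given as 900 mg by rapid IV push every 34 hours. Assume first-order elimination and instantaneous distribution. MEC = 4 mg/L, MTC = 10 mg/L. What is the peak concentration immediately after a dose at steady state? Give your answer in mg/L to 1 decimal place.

24.0 mg/L

τ = 34 h = 2 half-lives, so f = (1/2)^2 = 0.25.
At steady state, R = 1/(1 − 0.25) = 4/3.
Single-dose peak C₀ = D/Vd = 900/50 = 18 mg/L.
Steady-state peak Cmax,ss = C₀·R = 18 × 4/3 ≈ 24.000 mg/L.
Peak 24.0 mg/L vs MTC 10 mg/L: exceeds toxic threshold.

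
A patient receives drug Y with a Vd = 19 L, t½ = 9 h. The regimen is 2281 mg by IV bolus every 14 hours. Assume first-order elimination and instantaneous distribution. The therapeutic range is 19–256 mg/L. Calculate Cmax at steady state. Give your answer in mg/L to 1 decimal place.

182.0 mg/L

τ/t½ = 14/9 ≈ 1.5556, so fraction remaining f = (1/2)^(14/9) ≈ 0.3402.
At steady state, accumulation factor R = 1/(1 − e^(−kτ)) ≈ 1.5156.
Single-dose peak C₀ = D/Vd = 2281/19 ≈ 120.053 mg/L.
Steady-state peak Cmax,ss = C₀·R ≈ 120.053 × 1.5156 ≈ 181.952 mg/L.
Peak 182.0 mg/L vs MTC 256 mg/L: below toxic threshold.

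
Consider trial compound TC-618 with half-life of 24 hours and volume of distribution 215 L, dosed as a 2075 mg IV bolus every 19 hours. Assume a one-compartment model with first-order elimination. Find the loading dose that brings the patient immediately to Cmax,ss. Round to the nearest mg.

4913 mg

f = (1/2)^(19/24) ≈ 0.577676; accumulation ratio R = 1/(1−f) ≈ 2.36785.
Loading dose to hit Cmax,ss on first dose: D_load = D_maint·R ≈ 2075 × 2.36785 ≈ 4913.29 mg.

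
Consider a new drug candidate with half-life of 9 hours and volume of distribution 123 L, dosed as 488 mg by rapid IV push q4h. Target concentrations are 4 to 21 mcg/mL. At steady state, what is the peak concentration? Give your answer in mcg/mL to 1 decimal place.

15.0 mcg/mL

τ/t½ = 4/9 ≈ 0.44444, so fraction remaining f = (1/2)^(4/9) ≈ 0.7349.
At steady state, accumulation factor R = 1/(1 − e^(−kτ)) ≈ 3.7722.
Single-dose peak C₀ = D/Vd = 488/123 ≈ 3.967 mcg/mL.
Steady-state peak Cmax,ss = C₀·R ≈ 3.967 × 3.7722 ≈ 14.964 mcg/mL.
Peak 15.0 mcg/mL vs MTC 21 mcg/mL: below toxic threshold.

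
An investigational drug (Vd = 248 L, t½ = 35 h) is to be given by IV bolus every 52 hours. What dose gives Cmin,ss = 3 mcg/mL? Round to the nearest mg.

τ/t½ = 52/35 ≈ 1.4857, so f = (1/2)^(52/35) ≈ 0.357072.
Cmin,ss = (D/Vd)·f/(1−f), so D = Cmin,ss·Vd·(1−f)/f.
D = 3 × 248 × (1−f)/f ≈ 3 × 248 × 1.80056 ≈ 1339.62 mg.

1340 mg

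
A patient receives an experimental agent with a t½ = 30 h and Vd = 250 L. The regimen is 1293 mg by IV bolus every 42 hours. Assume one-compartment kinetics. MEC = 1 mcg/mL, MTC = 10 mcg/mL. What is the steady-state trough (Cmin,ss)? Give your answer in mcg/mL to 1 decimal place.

3.2 mcg/mL

Over one 42-h interval, 42/30 ≈ 1.4 half-lives elapse, leaving f ≈ 0.3789 of each dose.
Accumulation ratio R = 1/(1 − f) ≈ 1/0.6211 ≈ 1.6100.
Each bolus raises the concentration by D/Vd = 1293/250 ≈ 5.172 mcg/mL.
Cmax,ss = C₀/(1 − f) ≈ 5.172/0.6211 ≈ 8.327 mcg/mL.
Steady-state trough Cmin,ss = Cmax,ss·f ≈ 8.327 × 0.3789 ≈ 3.155 mcg/mL.
Trough 3.2 mcg/mL vs MEC 1 mcg/mL: adequate.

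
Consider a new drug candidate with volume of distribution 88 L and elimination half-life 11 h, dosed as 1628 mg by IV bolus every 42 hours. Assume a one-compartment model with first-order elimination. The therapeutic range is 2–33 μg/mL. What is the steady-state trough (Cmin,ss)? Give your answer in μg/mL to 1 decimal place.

k = ln2/t½ = ln2/11 ≈ 0.063013 h⁻¹; fraction remaining f = e^(−kτ) = e^(−0.063013×42) ≈ 0.0709.
Single-dose peak C₀ = D/Vd = 1628/88 ≈ 18.500 μg/mL.
Steady-state trough Cmin,ss = C₀·f/(1−f) ≈ 18.500 × 0.0709/0.9291 ≈ 1.412 μg/mL.
Trough 1.4 μg/mL vs MEC 2 μg/mL: subtherapeutic.

1.4 μg/mL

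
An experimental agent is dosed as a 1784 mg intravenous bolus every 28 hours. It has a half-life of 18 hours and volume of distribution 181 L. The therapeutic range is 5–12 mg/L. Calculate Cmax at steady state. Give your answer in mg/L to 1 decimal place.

14.9 mg/L

Over one 28-h interval, 28/18 ≈ 1.5556 half-lives elapse, leaving f ≈ 0.3402 of each dose.
Accumulation ratio R = 1/(1 − f) ≈ 1/0.6598 ≈ 1.5156.
Each bolus raises the concentration by D/Vd = 1784/181 ≈ 9.856 mg/L.
Steady-state peak Cmax,ss = C₀·R ≈ 9.856 × 1.5156 ≈ 14.938 mg/L.
Peak 14.9 mg/L vs MTC 12 mg/L: exceeds toxic threshold.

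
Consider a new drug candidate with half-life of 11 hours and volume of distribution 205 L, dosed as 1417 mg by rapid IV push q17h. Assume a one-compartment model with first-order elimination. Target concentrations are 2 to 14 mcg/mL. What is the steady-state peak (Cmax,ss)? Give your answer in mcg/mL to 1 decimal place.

10.5 mcg/mL

k = ln2/t½ = ln2/11 ≈ 0.063013 h⁻¹; fraction remaining f = e^(−kτ) = e^(−0.063013×17) ≈ 0.3426.
Accumulation ratio R = 1/(1 − f) ≈ 1/0.6574 ≈ 1.5211.
Each bolus raises the concentration by D/Vd = 1417/205 ≈ 6.912 mcg/mL.
Cmax,ss = C₀/(1 − f) ≈ 6.912/0.6574 ≈ 10.514 mcg/mL.
Peak 10.5 mcg/mL vs MTC 14 mcg/mL: below toxic threshold.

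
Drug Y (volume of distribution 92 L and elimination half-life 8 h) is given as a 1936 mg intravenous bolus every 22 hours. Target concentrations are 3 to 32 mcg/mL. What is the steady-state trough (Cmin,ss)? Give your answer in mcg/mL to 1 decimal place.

τ/t½ = 22/8 ≈ 2.75, so fraction remaining f = (1/2)^(22/8) ≈ 0.1487.
At steady state, accumulation factor R = 1/(1 − e^(−kτ)) ≈ 1.1747.
Each bolus raises the concentration by D/Vd = 1936/92 ≈ 21.043 mcg/mL.
Steady-state peak Cmax,ss = C₀·R ≈ 21.043 × 1.1747 ≈ 24.719 mcg/mL.
One interval later, Cmin,ss = Cmax,ss·e^(−kτ) ≈ 24.719 × 0.1487 ≈ 3.676 mcg/mL.
Trough 3.7 mcg/mL vs MEC 3 mcg/mL: adequate.

3.7 mcg/mL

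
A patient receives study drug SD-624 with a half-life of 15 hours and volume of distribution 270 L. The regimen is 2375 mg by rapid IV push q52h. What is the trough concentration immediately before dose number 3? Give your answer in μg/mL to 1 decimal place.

f = (1/2)^(τ/t½) = (1/2)^(52/15) ≈ 0.0905.
C₀ = D/Vd = 2375/270 ≈ 8.796 μg/mL.
Before the 3rd dose, 2 doses have been given. Superposition: Cmin = C₀·(f + f²).
≈ 8.796 × (0.0905 + 0.0082) ≈ 8.796 × 0.0987 ≈ 0.868 μg/mL.

0.9 μg/mL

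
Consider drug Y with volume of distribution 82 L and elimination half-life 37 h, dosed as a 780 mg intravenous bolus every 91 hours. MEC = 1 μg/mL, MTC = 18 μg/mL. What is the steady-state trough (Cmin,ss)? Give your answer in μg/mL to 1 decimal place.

k = ln2/t½ = ln2/37 ≈ 0.018734 h⁻¹; fraction remaining f = e^(−kτ) = e^(−0.018734×91) ≈ 0.1818.
Single-dose peak C₀ = D/Vd = 780/82 ≈ 9.512 μg/mL.
Steady-state trough Cmin,ss = C₀·f/(1−f) ≈ 9.512 × 0.1818/0.8182 ≈ 2.114 μg/mL.
Trough 2.1 μg/mL vs MEC 1 μg/mL: adequate.

2.1 μg/mL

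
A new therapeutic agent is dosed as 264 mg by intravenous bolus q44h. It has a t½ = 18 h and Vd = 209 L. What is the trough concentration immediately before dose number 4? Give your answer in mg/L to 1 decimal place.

f = (1/2)^(τ/t½) = (1/2)^(44/18) ≈ 0.1837.
C₀ = D/Vd = 264/209 ≈ 1.263 mg/L.
Before the 4th dose, 3 doses have been given. Superposition: Cmin = C₀·(f + f² + … + f^3).
≈ 1.263 × (0.1837 + 0.0337 + 0.0062) ≈ 1.263 × 0.2236 ≈ 0.282 mg/L.

0.3 mg/L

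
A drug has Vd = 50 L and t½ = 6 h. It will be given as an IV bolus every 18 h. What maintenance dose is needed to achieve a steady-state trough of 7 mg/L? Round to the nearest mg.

τ/t½ = 18/6 ≈ 3, so f = (1/2)^(18/6) ≈ 0.125000.
Cmin,ss = (D/Vd)·f/(1−f), so D = Cmin,ss·Vd·(1−f)/f.
D = 7 × 50 × (1−f)/f ≈ 7 × 50 × 7.00000 ≈ 2450.00 mg.

2450 mg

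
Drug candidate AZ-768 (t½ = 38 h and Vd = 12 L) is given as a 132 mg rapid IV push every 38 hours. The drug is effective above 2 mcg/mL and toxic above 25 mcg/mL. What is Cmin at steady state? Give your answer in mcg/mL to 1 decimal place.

τ = 38 h = 1 half-life, so f = (1/2)^1 = 0.5.
At steady state, R = 1/(1 − 0.5) = 2/1.
Single-dose peak C₀ = D/Vd = 132/12 = 11 mcg/mL.
Steady-state peak Cmax,ss = C₀·R = 11 × 2/1 ≈ 22.000 mcg/mL.
Steady-state trough Cmin,ss = Cmax,ss·f ≈ 22.000 × 0.5 ≈ 11.000 mcg/mL.
Trough 11.0 mcg/mL vs MEC 2 mcg/mL: adequate.

11.0 mcg/mL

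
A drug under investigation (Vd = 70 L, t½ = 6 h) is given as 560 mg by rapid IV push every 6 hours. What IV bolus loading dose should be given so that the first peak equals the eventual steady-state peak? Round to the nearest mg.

1120 mg

f = (1/2)^(6/6) ≈ 0.500000; accumulation ratio R = 1/(1−f) ≈ 2.00000.
Loading dose to hit Cmax,ss on first dose: D_load = D_maint·R ≈ 560 × 2.00000 ≈ 1120.00 mg.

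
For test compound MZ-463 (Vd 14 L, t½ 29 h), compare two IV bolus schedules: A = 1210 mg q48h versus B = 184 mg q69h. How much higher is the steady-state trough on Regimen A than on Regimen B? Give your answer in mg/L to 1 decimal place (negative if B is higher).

37.1 mg/L

Regimen A: f = (1/2)^(48/29) ≈ 0.3175; Cmin,ss = (1210/14)·f/(1−f) ≈ 40.207 mg/L.
Regimen B: f = (1/2)^(69/29) ≈ 0.1922; Cmin,ss = (184/14)·f/(1−f) ≈ 3.127 mg/L.
Difference ≈ 40.207 − 3.127 ≈ 37.080 mg/L.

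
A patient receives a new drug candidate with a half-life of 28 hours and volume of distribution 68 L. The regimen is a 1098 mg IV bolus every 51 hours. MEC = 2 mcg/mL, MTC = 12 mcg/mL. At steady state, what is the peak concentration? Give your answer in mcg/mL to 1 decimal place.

22.5 mcg/mL

τ/t½ = 51/28 ≈ 1.8214, so fraction remaining f = (1/2)^(51/28) ≈ 0.2829.
Accumulation ratio R = 1/(1 − f) ≈ 1/0.7171 ≈ 1.3945.
Single-dose peak C₀ = D/Vd = 1098/68 ≈ 16.147 mcg/mL.
Cmax,ss = C₀/(1 − f) ≈ 16.147/0.7171 ≈ 22.517 mcg/mL.
Peak 22.5 mcg/mL vs MTC 12 mcg/mL: exceeds toxic threshold.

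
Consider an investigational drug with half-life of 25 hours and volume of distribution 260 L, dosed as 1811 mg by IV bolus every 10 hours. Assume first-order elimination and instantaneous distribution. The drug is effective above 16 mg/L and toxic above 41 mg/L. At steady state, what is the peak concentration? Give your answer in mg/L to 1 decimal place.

Over one 10-h interval, 10/25 ≈ 0.4 half-lives elapse, leaving f ≈ 0.7579 of each dose.
At steady state, accumulation factor R = 1/(1 − e^(−kτ)) ≈ 4.1305.
Each bolus raises the concentration by D/Vd = 1811/260 ≈ 6.965 mg/L.
Steady-state peak Cmax,ss = C₀·R ≈ 6.965 × 4.1305 ≈ 28.769 mg/L.
Peak 28.8 mg/L vs MTC 41 mg/L: below toxic threshold.

28.8 mg/L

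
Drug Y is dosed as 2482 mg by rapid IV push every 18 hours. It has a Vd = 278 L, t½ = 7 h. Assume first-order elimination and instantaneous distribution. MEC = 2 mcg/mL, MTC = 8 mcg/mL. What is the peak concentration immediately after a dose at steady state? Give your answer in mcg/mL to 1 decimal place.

τ/t½ = 18/7 ≈ 2.5714, so fraction remaining f = (1/2)^(18/7) ≈ 0.1682.
At steady state, accumulation factor R = 1/(1 − e^(−kτ)) ≈ 1.2022.
Each bolus raises the concentration by D/Vd = 2482/278 ≈ 8.928 mcg/mL.
Steady-state peak Cmax,ss = C₀·R ≈ 8.928 × 1.2022 ≈ 10.733 mcg/mL.
Peak 10.7 mcg/mL vs MTC 8 mcg/mL: exceeds toxic threshold.

10.7 mcg/mL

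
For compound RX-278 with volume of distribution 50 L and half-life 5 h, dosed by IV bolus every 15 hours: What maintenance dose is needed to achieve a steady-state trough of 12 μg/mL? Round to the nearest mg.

4200 mg

τ/t½ = 15/5 ≈ 3, so f = (1/2)^(15/5) ≈ 0.125000.
Cmin,ss = (D/Vd)·f/(1−f), so D = Cmin,ss·Vd·(1−f)/f.
D = 12 × 50 × (1−f)/f ≈ 12 × 50 × 7.00000 ≈ 4200.00 mg.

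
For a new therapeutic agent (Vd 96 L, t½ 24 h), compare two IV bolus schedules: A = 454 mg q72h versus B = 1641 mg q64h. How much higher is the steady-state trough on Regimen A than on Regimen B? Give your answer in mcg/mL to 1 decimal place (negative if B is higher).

-2.5 mcg/mL

Regimen A: f = (1/2)^(72/24) ≈ 0.1250; Cmin,ss = (454/96)·f/(1−f) ≈ 0.676 mcg/mL.
Regimen B: f = (1/2)^(64/24) ≈ 0.1575; Cmin,ss = (1641/96)·f/(1−f) ≈ 3.196 mcg/mL.
Difference ≈ 0.676 − 3.196 ≈ -2.520 mcg/mL.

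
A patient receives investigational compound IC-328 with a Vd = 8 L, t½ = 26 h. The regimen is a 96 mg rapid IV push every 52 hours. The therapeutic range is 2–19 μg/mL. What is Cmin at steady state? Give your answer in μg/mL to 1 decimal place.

The dosing interval is 2 half-lives, so f = 2^(−2) = 0.25.
At steady state, R = 1/(1 − 0.25) = 4/3.
Single-dose peak C₀ = D/Vd = 96/8 = 12 μg/mL.
Steady-state peak Cmax,ss = C₀·R = 12 × 4/3 ≈ 16.000 μg/mL.
Steady-state trough Cmin,ss = Cmax,ss·f ≈ 16.000 × 0.25 ≈ 4.000 μg/mL.
Trough 4.0 μg/mL vs MEC 2 μg/mL: adequate.

4.0 μg/mL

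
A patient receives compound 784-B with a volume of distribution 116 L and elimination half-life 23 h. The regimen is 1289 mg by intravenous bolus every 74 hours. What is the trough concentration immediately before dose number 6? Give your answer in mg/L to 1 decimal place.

1.3 mg/L

f = (1/2)^(τ/t½) = (1/2)^(74/23) ≈ 0.1075.
C₀ = D/Vd = 1289/116 ≈ 11.112 mg/L.
Before the 6th dose, 5 doses have been given. Superposition: Cmin = C₀·(f + f² + … + f^5).
≈ 11.112 × (0.1075 + 0.0116 + 0.0012 + 0.0001 + 0.0000) ≈ 11.112 × 0.1204 ≈ 1.338 mg/L.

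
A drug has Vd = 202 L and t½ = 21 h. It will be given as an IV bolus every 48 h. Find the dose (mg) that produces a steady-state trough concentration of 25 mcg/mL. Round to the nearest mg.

τ/t½ = 48/21 ≈ 2.2857, so f = (1/2)^(48/21) ≈ 0.205084.
Cmin,ss = (D/Vd)·f/(1−f), so D = Cmin,ss·Vd·(1−f)/f.
D = 25 × 202 × (1−f)/f ≈ 25 × 202 × 3.87605 ≈ 19574.05 mg.

19574 mg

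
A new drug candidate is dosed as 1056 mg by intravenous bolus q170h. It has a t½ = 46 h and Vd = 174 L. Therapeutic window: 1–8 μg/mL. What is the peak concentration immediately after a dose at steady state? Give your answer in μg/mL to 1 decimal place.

k = ln2/t½ = ln2/46 ≈ 0.015068 h⁻¹; fraction remaining f = e^(−kτ) = e^(−0.015068×170) ≈ 0.0772.
Accumulation ratio R = 1/(1 − f) ≈ 1/0.9228 ≈ 1.0837.
Each bolus raises the concentration by D/Vd = 1056/174 ≈ 6.069 μg/mL.
Steady-state peak Cmax,ss = C₀·R ≈ 6.069 × 1.0837 ≈ 6.577 μg/mL.
Peak 6.6 μg/mL vs MTC 8 μg/mL: below toxic threshold.

6.6 μg/mL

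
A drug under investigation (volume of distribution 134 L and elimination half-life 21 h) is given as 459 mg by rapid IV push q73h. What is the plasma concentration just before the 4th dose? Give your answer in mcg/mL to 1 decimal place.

f = (1/2)^(τ/t½) = (1/2)^(73/21) ≈ 0.0899.
C₀ = D/Vd = 459/134 ≈ 3.425 mcg/mL.
Before the 4th dose, 3 doses have been given. Superposition: Cmin = C₀·(f + f² + … + f^3).
≈ 3.425 × (0.0899 + 0.0081 + 0.0007) ≈ 3.425 × 0.0987 ≈ 0.338 mcg/mL.

0.3 mcg/mL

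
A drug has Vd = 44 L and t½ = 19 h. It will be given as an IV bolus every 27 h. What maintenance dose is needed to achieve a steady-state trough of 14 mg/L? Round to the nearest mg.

τ/t½ = 27/19 ≈ 1.4211, so f = (1/2)^(27/19) ≈ 0.373440.
Cmin,ss = (D/Vd)·f/(1−f), so D = Cmin,ss·Vd·(1−f)/f.
D = 14 × 44 × (1−f)/f ≈ 14 × 44 × 1.67781 ≈ 1033.53 mg.

1034 mg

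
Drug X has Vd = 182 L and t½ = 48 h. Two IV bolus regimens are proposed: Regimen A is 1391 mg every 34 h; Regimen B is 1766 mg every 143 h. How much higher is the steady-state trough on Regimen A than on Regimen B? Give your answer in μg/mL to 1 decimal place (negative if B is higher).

Regimen A: f = (1/2)^(34/48) ≈ 0.6120; Cmin,ss = (1391/182)·f/(1−f) ≈ 12.055 μg/mL.
Regimen B: f = (1/2)^(143/48) ≈ 0.1268; Cmin,ss = (1766/182)·f/(1−f) ≈ 1.409 μg/mL.
Difference ≈ 12.055 − 1.409 ≈ 10.646 μg/mL.

10.6 μg/mL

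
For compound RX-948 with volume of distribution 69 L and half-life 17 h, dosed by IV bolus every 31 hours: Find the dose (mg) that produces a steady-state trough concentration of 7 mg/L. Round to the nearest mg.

1227 mg

τ/t½ = 31/17 ≈ 1.8235, so f = (1/2)^(31/17) ≈ 0.282529.
Cmin,ss = (D/Vd)·f/(1−f), so D = Cmin,ss·Vd·(1−f)/f.
D = 7 × 69 × (1−f)/f ≈ 7 × 69 × 2.53946 ≈ 1226.56 mg.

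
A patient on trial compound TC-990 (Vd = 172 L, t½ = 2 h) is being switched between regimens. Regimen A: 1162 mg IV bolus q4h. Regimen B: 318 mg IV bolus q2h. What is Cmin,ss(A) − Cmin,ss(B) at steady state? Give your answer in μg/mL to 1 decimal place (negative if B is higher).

Regimen A: f = (1/2)^(4/2) ≈ 0.2500; Cmin,ss = (1162/172)·f/(1−f) ≈ 2.252 μg/mL.
Regimen B: f = (1/2)^(2/2) ≈ 0.5000; Cmin,ss = (318/172)·f/(1−f) ≈ 1.849 μg/mL.
Difference ≈ 2.252 − 1.849 ≈ 0.403 μg/mL.

0.4 μg/mL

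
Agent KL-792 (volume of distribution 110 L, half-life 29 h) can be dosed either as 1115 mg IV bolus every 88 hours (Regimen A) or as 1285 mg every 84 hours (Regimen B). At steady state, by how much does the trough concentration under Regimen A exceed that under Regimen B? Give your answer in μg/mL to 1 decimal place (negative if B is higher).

-0.4 μg/mL

Regimen A: f = (1/2)^(88/29) ≈ 0.1220; Cmin,ss = (1115/110)·f/(1−f) ≈ 1.408 μg/mL.
Regimen B: f = (1/2)^(84/29) ≈ 0.1343; Cmin,ss = (1285/110)·f/(1−f) ≈ 1.812 μg/mL.
Difference ≈ 1.408 − 1.812 ≈ -0.404 μg/mL.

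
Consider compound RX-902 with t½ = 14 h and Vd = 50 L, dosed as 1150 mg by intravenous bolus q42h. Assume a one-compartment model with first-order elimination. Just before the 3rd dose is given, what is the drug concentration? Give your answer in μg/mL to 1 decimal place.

3.2 μg/mL

f = (1/2)^(τ/t½) = (1/2)^(42/14) ≈ 0.1250.
C₀ = D/Vd = 1150/50 ≈ 23.000 μg/mL.
Before the 3rd dose, 2 doses have been given. Superposition: Cmin = C₀·(f + f²).
≈ 23.000 × (0.1250 + 0.0156) ≈ 23.000 × 0.1406 ≈ 3.234 μg/mL.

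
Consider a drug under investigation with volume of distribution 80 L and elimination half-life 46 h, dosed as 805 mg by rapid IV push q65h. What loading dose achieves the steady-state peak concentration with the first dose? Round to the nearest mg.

f = (1/2)^(65/46) ≈ 0.375519; accumulation ratio R = 1/(1−f) ≈ 1.60133.
Loading dose to hit Cmax,ss on first dose: D_load = D_maint·R ≈ 805 × 1.60133 ≈ 1289.07 mg.

1289 mg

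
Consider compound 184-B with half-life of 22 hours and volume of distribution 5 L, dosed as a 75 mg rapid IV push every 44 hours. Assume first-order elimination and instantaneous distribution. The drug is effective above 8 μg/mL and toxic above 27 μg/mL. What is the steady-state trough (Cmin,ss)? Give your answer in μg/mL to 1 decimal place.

The dosing interval is 2 half-lives, so f = 2^(−2) = 0.25.
Accumulation ratio R = 1/(1 − f) = 1/0.75 = 4/3.
Single-dose peak C₀ = D/Vd = 75/5 = 15 μg/mL.
Steady-state peak Cmax,ss = C₀·R = 15 × 4/3 ≈ 20.000 μg/mL.
Steady-state trough Cmin,ss = Cmax,ss·f ≈ 20.000 × 0.25 ≈ 5.000 μg/mL.
Trough 5.0 μg/mL vs MEC 8 μg/mL: subtherapeutic.

5.0 μg/mL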